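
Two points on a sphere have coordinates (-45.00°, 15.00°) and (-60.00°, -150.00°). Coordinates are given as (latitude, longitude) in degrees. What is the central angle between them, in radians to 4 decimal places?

1.2965 rad

In radians: φ₁ = -0.7854, φ₂ = -1.0472, Δλ = -165.000° = -2.8798 rad.
cos c = sin φ₁ sin φ₂ + cos φ₁ cos φ₂ cos Δλ = (-0.7071)(-0.8660) + (0.7071)(0.5000)(-0.9659) = 0.27087,
so c = arccos(0.27087) = 1.29650 rad.
So the angular separation is 1.2965 rad.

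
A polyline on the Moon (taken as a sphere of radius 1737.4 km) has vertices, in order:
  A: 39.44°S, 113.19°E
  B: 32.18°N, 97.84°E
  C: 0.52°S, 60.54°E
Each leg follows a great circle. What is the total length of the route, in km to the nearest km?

3671 km

Leg A→B: central angle 1.2745 rad, distance 2214.3 km.
Leg B→C: central angle 0.8387 rad, distance 1457.2 km.
Total: 2214.3 + 1457.2 ≈ 3671 km.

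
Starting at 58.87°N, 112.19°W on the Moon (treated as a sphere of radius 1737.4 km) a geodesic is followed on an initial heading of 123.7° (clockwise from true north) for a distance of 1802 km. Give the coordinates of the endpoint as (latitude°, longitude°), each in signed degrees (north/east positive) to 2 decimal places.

10.86°, -65.36°

Angular distance δ = d/R = 1802/1737.4 = 1.03718 rad; initial bearing θ = 2.1590 rad.
sin φ₂ = sin φ₁ cos δ + cos φ₁ sin δ cos θ = (0.8560)(0.5086) + (0.5170)(0.8610)(-0.5548) = 0.1884, so φ₂ = 10.86°.
Δλ = atan2(sin θ sin δ cos φ₁, cos δ − sin φ₁ sin φ₂) = atan2(0.3703, 0.3473) = 46.833°.
λ₂ = -112.190° + 46.833° = -65.36°.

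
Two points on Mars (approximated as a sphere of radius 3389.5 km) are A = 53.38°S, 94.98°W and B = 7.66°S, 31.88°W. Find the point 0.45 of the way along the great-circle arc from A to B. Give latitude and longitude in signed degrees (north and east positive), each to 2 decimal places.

Central angle δ = 1.1870 rad. Interpolating on the sphere with fraction f = 0.45:
P = [sin((1−f)δ)·A + sin(fδ)·B] / sin δ = 0.6551·A + 0.5491·B in Cartesian coordinates,
giving P = (0.4281, -0.6767, -0.5990), i.e. latitude -36.80°, longitude -57.68°.

-36.80°, -57.68°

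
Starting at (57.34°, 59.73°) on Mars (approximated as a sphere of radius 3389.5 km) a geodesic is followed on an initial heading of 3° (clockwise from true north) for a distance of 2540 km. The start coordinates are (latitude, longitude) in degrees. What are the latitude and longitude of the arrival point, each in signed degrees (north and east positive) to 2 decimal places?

Angular distance δ = d/R = 2540/3389.5 = 0.74937 rad; initial bearing θ = 0.0524 rad.
sin φ₂ = sin φ₁ cos δ + cos φ₁ sin δ cos θ = (0.8419)(0.7321) + (0.5397)(0.6812)(0.9986) = 0.9835, so φ₂ = 79.56°.
Δλ = atan2(sin θ sin δ cos φ₁, cos δ − sin φ₁ sin φ₂) = atan2(0.0192, -0.0958) = 168.650°.
λ₂ = 59.730° + 168.650° = 228.38° → -131.62° after wrapping to (−180°, 180°].

79.56°, -131.62°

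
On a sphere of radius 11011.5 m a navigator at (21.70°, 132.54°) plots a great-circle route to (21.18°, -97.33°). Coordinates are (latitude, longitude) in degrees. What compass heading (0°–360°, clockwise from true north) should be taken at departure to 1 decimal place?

Δλ = 130.130° = 2.2712 rad.
y = sin Δλ · cos φ₂ = (0.7646)(0.9324) = 0.7129
x = cos φ₁ sin φ₂ − sin φ₁ cos φ₂ cos Δλ = (0.9291)(0.3613) − (0.3697)(0.9324)(-0.6445) = 0.5579
θ = atan2(y, x) = 51.96°, so the bearing is 52.0°.

52.0°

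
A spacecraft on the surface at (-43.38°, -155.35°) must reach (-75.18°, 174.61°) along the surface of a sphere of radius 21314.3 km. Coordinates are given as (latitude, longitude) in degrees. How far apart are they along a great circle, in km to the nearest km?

Let φ₁ = -0.7571 rad, φ₂ = -1.3121 rad, and Δλ = -0.5243 rad.
cos c = sin φ₁ sin φ₂ + cos φ₁ cos φ₂ cos Δλ = (-0.6868)(-0.9667) + (0.7268)(0.2558)(0.8657) = 0.82492,
so c = arccos(0.82492) = 0.60073 rad.
Distance = R·c = 21314.3 × 0.6007 ≈ 12804 km.

12804 km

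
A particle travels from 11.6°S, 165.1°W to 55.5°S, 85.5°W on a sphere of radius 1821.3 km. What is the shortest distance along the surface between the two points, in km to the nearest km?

2371 km

In radians: φ₁ = -0.2025, φ₂ = -0.9687, Δλ = 79.600° = 1.3893 rad.
Haversine: a = sin²(Δφ/2) + cos φ₁ cos φ₂ sin²(Δλ/2) = 0.1397 + (0.9796)(0.5664)(0.4097) = 0.36706.
Central angle c = 2·arcsin(√a) = 1.30169 rad.
Distance = R·c = 1821.3 × 1.3017 ≈ 2371 km.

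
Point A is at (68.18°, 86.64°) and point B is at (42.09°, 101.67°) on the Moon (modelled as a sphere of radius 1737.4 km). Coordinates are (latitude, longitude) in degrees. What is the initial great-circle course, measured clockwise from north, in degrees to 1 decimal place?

155.2°

With φ₁ = 1.1900, φ₂ = 0.7346, Δλ = 0.2623 rad, the forward-azimuth formula gives
θ = atan2( sin Δλ cos φ₂ , cos φ₁ sin φ₂ − sin φ₁ cos φ₂ cos Δλ ) = atan2(0.1924, -0.4162) = 155.19°.
So the initial bearing is 155.2°.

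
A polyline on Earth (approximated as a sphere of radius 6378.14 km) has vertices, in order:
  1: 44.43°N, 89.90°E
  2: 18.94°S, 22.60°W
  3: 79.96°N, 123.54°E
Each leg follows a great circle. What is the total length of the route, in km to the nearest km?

Leg 1→2: central angle 2.0780 rad, distance 13253.5 km.
Leg 2→3: central angle 2.0449 rad, distance 13042.6 km.
Total: 13253.5 + 13042.6 ≈ 26296 km.

26296 km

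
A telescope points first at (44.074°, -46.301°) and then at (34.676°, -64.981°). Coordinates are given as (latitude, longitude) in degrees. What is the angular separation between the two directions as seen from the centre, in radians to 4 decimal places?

0.2996 rad

With latitudes φ₁ = 44.074°, φ₂ = 34.676° and longitude difference Δλ = -18.680°:
cos c = sin φ₁ sin φ₂ + cos φ₁ cos φ₂ cos Δλ = (0.6956)(0.5689) + (0.7184)(0.8224)(0.9473) = 0.95545,
so c = arccos(0.95545) = 0.29960 rad.
So the angular separation is 0.2996 rad.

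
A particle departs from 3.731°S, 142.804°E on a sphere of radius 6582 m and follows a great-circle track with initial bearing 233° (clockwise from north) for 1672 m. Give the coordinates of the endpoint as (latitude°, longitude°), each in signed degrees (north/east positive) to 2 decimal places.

-12.35°, 130.95°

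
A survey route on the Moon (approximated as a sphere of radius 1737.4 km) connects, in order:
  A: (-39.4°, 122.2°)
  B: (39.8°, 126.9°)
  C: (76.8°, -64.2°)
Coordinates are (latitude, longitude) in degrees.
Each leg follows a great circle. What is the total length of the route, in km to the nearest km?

Leg A→B: central angle 1.3843 rad, distance 2405.1 km.
Leg B→C: central angle 1.1029 rad, distance 1916.1 km.
Total: 2405.1 + 1916.1 ≈ 4321 km.

4321 km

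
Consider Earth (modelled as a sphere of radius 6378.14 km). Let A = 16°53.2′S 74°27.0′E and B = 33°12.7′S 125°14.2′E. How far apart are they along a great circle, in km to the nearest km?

5377 km

In radians: φ₁ = -0.2947, φ₂ = -0.5797, Δλ = 50.787° = 0.8864 rad.
cos c = sin φ₁ sin φ₂ + cos φ₁ cos φ₂ cos Δλ = (-0.2905)(-0.5477) + (0.9569)(0.8367)(0.6322) = 0.66524,
so c = arccos(0.66524) = 0.84298 rad.
Distance = R·c = 6378.14 × 0.8430 ≈ 5377 km.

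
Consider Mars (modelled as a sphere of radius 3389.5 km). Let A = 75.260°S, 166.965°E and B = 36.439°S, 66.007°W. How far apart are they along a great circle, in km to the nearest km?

Let φ₁ = -1.3135 rad, φ₂ = -0.6360 rad, and Δλ = 2.2171 rad.
Haversine: a = sin²(Δφ/2) + cos φ₁ cos φ₂ sin²(Δλ/2) = 0.1104 + (0.2544)(0.8045)(0.8011) = 0.27442.
Central angle c = 2·arcsin(√a) = 1.10274 rad.
Distance = R·c = 3389.5 × 1.1027 ≈ 3738 km.

3738 km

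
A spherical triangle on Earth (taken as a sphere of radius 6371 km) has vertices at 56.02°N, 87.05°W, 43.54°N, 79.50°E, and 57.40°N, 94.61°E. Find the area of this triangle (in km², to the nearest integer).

5436119 km²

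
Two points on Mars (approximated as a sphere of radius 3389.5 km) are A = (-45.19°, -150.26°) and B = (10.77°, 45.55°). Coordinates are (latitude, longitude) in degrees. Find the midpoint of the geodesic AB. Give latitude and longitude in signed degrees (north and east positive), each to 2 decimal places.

-55.45°, 77.80°

The central angle between A and B is δ = 2.4960 rad.
With f = 0.5, the slerp weights are sin((1−f)δ)/sin δ = 1.5761 and sin(fδ)/sin δ = 1.5761.
Weighted sum of the unit vectors: (1.5761)·(-0.6119,-0.3496,-0.7094) + (1.5761)·(0.6880,0.7013,0.1869) = (0.1198, 0.5543, -0.8237).
Converting back: φ = atan2(z, √(x²+y²)) = -55.45°, λ = atan2(y, x) = 77.80°.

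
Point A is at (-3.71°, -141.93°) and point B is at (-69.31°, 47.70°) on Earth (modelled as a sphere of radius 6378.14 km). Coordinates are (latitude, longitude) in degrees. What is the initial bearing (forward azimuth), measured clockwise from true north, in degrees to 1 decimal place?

183.5°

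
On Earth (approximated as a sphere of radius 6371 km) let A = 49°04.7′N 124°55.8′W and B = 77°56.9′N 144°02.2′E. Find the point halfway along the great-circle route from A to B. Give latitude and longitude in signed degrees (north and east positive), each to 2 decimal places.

Central angle δ = 0.7429 rad. Interpolating on the sphere with fraction f = 0.5:
P = [sin((1−f)δ)·A + sin(fδ)·B] / sin δ = 0.5366·A + 0.5366·B in Cartesian coordinates,
giving P = (-0.2919, -0.2224, 0.9302), i.e. latitude 68.47°, longitude -142.70°.

68.47°, -142.70°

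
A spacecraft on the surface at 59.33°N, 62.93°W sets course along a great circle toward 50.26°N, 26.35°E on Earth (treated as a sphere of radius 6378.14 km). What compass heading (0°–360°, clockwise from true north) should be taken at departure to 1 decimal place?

With φ₁ = 1.0355, φ₂ = 0.8772, Δλ = 1.5582 rad, the forward-azimuth formula gives
θ = atan2( sin Δλ cos φ₂ , cos φ₁ sin φ₂ − sin φ₁ cos φ₂ cos Δλ ) = atan2(0.6393, 0.3853) = 58.92°.
So the initial bearing is 58.9°.

58.9°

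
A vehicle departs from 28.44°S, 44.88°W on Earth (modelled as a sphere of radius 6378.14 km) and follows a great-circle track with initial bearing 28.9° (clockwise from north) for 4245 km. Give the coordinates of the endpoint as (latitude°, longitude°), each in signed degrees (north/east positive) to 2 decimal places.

Angular distance δ = d/R = 4245/6378.14 = 0.66555 rad; initial bearing θ = 0.5044 rad.
sin φ₂ = sin φ₁ cos δ + cos φ₁ sin δ cos θ = (-0.4762)(0.7866) + (0.8793)(0.6175)(0.8755) = 0.1008, so φ₂ = 5.78°.
Δλ = atan2(sin θ sin δ cos φ₁, cos δ − sin φ₁ sin φ₂) = atan2(0.2624, 0.8346) = 17.455°.
λ₂ = -44.880° + 17.455° = -27.43°.

5.78°, -27.43°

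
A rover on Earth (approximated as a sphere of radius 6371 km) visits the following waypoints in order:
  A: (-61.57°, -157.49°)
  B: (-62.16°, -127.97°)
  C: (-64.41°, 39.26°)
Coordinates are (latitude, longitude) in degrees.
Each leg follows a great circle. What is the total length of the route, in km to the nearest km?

Leg A→B: central angle 0.2411 rad, distance 1535.8 km.
Leg B→C: central angle 0.9263 rad, distance 5901.5 km.
Total: 1535.8 + 5901.5 ≈ 7437 km.

7437 km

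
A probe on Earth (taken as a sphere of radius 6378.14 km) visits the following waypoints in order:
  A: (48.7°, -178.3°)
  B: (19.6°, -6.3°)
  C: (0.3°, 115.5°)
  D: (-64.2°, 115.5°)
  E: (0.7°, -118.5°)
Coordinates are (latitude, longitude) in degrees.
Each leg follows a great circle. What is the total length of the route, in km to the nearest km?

44633 km

Leg A→B: central angle 1.9430 rad, distance 12392.9 km.
Leg B→C: central angle 2.0882 rad, distance 13319.1 km.
Leg C→D: central angle 1.1257 rad, distance 7180.1 km.
Leg D→E: central angle 1.8409 rad, distance 11741.3 km.
Total: 12392.9 + 13319.1 + 7180.1 + 11741.3 ≈ 44633 km.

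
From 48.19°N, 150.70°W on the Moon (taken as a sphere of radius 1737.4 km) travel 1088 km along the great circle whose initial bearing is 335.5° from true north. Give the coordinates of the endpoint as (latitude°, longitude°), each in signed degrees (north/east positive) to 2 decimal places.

73.63°, 149.71°

Angular distance δ = d/R = 1088/1737.4 = 0.62622 rad; initial bearing θ = 5.8556 rad.
sin φ₂ = sin φ₁ cos δ + cos φ₁ sin δ cos θ = (0.7454)(0.8102) + (0.6667)(0.5861)(0.9100) = 0.9595, so φ₂ = 73.63°.
Δλ = atan2(sin θ sin δ cos φ₁, cos δ − sin φ₁ sin φ₂) = atan2(-0.1620, 0.0951) = -59.591°.
λ₂ = -150.700° − 59.591° = -210.29° → 149.71° after wrapping to (−180°, 180°].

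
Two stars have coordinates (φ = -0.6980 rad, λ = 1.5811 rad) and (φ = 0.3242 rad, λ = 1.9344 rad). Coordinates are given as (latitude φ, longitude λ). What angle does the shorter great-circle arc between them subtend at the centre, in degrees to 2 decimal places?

61.53°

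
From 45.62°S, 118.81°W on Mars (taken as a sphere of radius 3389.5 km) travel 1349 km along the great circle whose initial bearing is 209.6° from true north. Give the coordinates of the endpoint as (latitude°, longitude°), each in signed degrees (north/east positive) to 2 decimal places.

Angular distance δ = d/R = 1349/3389.5 = 0.39799 rad; initial bearing θ = 3.6582 rad.
sin φ₂ = sin φ₁ cos δ + cos φ₁ sin δ cos θ = (-0.7147)(0.9218) + (0.6994)(0.3876)(-0.8695) = -0.8946, so φ₂ = -63.45°.
Δλ = atan2(sin θ sin δ cos φ₁, cos δ − sin φ₁ sin φ₂) = atan2(-0.1339, 0.2825) = -25.360°.
λ₂ = -118.810° − 25.360° = -144.17°.

-63.45°, -144.17°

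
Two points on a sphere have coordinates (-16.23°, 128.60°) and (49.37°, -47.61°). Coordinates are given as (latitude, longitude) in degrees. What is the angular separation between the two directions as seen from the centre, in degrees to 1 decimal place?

In radians: φ₁ = -0.2833, φ₂ = 0.8617, Δλ = -176.210° = -3.0754 rad.
cos c = sin φ₁ sin φ₂ + cos φ₁ cos φ₂ cos Δλ = (-0.2795)(0.7589) + (0.9601)(0.6512)(-0.9978) = -0.83597,
so c = arccos(-0.83597) = 2.56069 rad.
So the angular separation is 146.7°.

146.7°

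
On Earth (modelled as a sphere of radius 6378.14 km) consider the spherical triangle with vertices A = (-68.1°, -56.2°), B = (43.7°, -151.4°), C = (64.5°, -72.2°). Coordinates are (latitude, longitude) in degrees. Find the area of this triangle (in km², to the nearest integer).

79618937 km²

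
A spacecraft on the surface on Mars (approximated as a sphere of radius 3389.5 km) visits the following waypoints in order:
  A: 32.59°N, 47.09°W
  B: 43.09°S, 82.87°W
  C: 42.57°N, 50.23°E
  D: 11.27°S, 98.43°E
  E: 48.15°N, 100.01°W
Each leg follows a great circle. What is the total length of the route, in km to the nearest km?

Leg A→B: central angle 1.4392 rad, distance 4878.2 km.
Leg B→C: central angle 2.5492 rad, distance 8640.6 km.
Leg C→D: central angle 1.2141 rad, distance 4115.1 km.
Leg D→E: central angle 2.4439 rad, distance 8283.5 km.
Total: 4878.2 + 8640.6 + 4115.1 + 8283.5 ≈ 25917 km.

25917 km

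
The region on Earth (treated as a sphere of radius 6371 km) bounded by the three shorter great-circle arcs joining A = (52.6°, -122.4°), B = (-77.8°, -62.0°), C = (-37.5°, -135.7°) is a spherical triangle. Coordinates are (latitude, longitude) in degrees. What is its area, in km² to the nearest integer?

Side lengths (central angles): a = 0.8736, b = 1.5855, c = 2.3647 rad; semiperimeter s = 2.4119.
By l'Huilier's theorem, tan(E/4) = √[tan(s/2) tan((s−a)/2) tan((s−b)/2) tan((s−c)/2)], giving spherical excess E = 0.6422 rad.
Area = E·R² = 0.6422 × (6371)² ≈ 26067370 km².

26067370 km²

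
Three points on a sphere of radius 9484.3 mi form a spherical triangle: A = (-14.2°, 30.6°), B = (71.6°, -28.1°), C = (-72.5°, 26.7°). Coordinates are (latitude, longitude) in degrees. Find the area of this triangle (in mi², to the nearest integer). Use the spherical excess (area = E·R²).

70727687 mi²

Side lengths (central angles): a = 2.5872, b = 1.0183, c = 1.6447 rad; semiperimeter s = 2.6251.
By l'Huilier's theorem, tan(E/4) = √[tan(s/2) tan((s−a)/2) tan((s−b)/2) tan((s−c)/2)], giving spherical excess E = 0.7863 rad.
Area = E·R² = 0.7863 × (9484.3)² ≈ 70727687 mi².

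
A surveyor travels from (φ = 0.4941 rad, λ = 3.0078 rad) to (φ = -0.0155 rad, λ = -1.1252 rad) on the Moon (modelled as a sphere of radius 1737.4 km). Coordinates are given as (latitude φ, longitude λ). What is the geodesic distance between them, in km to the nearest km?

3617 km

In radians: φ₁ = 0.4941, φ₂ = -0.0155, Δλ = 123.197° = 2.1502 rad.
Haversine: a = sin²(Δφ/2) + cos φ₁ cos φ₂ sin²(Δλ/2) = 0.0635 + (0.8804)(0.9999)(0.7738) = 0.74466.
Central angle c = 2·arcsin(√a) = 2.08211 rad.
Distance = R·c = 1737.4 × 2.0821 ≈ 3617 km.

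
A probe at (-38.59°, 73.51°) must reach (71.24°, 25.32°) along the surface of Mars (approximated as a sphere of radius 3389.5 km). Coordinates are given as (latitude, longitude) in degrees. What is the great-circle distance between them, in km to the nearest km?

With latitudes φ₁ = -38.590°, φ₂ = 71.240° and longitude difference Δλ = -48.190°:
Haversine: a = sin²(Δφ/2) + cos φ₁ cos φ₂ sin²(Δλ/2) = 0.6696 + (0.7816)(0.3216)(0.1667) = 0.71151.
Central angle c = 2·arcsin(√a) = 2.00758 rad.
Distance = R·c = 3389.5 × 2.0076 ≈ 6805 km.

6805 km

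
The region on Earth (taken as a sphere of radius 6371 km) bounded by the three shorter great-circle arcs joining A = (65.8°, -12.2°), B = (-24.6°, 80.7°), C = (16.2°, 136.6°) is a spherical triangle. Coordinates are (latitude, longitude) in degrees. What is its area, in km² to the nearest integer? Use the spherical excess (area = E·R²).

Side lengths (central angles): a = 1.1882, b = 1.6531, c = 1.9807 rad; semiperimeter s = 2.4110.
By l'Huilier's theorem, tan(E/4) = √[tan(s/2) tan((s−a)/2) tan((s−b)/2) tan((s−c)/2)], giving spherical excess E = 1.5198 rad.
Area = E·R² = 1.5198 × (6371)² ≈ 61689253 km².

61689253 km²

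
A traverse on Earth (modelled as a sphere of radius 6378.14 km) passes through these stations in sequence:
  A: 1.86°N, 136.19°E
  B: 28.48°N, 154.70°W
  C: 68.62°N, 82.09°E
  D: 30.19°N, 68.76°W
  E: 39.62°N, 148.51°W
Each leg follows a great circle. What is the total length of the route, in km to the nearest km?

Leg A→B: central angle 1.2358 rad, distance 7882.3 km.
Leg B→C: central angle 1.2989 rad, distance 8284.7 km.
Leg C→D: central angle 1.3765 rad, distance 8779.6 km.
Leg D→E: central angle 1.1161 rad, distance 7118.9 km.
Total: 7882.3 + 8284.7 + 8779.6 + 7118.9 ≈ 32066 km.

32066 km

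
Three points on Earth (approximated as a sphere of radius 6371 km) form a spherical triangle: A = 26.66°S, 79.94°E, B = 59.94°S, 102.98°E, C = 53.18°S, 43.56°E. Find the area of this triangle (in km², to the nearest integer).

7051531 km²

Side lengths (central angles): a = 0.5632, b = 0.6593, c = 0.6430 rad; semiperimeter s = 0.9328.
By l'Huilier's theorem, tan(E/4) = √[tan(s/2) tan((s−a)/2) tan((s−b)/2) tan((s−c)/2)], giving spherical excess E = 0.1737 rad.
Area = E·R² = 0.1737 × (6371)² ≈ 7051531 km².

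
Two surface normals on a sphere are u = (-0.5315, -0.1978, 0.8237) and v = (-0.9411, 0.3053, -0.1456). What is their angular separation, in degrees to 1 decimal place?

71.3°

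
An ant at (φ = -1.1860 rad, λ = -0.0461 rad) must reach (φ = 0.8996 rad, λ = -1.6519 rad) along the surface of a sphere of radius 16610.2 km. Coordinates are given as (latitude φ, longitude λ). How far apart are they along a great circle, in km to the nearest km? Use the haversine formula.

With latitudes φ₁ = -67.953°, φ₂ = 51.543° and longitude difference Δλ = -92.006°:
Haversine: a = sin²(Δφ/2) + cos φ₁ cos φ₂ sin²(Δλ/2) = 0.7462 + (0.3754)(0.6219)(0.5175) = 0.86699.
Central angle c = 2·arcsin(√a) = 2.39497 rad.
Distance = R·c = 16610.2 × 2.3950 ≈ 39781 km.

39781 km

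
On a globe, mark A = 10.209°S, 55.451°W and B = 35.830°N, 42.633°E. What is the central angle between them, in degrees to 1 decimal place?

102.5°

In radians: φ₁ = -0.1782, φ₂ = 0.6254, Δλ = 98.084° = 1.7119 rad.
cos c = sin φ₁ sin φ₂ + cos φ₁ cos φ₂ cos Δλ = (-0.1772)(0.5854) + (0.9842)(0.8108)(-0.1406) = -0.21596,
so c = arccos(-0.21596) = 1.78847 rad.
So the angular separation is 102.5°.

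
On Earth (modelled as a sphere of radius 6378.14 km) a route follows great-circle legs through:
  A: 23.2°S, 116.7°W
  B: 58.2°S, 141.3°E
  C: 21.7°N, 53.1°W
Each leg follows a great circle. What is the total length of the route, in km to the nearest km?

Leg A→B: central angle 1.3345 rad, distance 8511.6 km.
Leg B→C: central angle 2.4791 rad, distance 15812.2 km.
Total: 8511.6 + 15812.2 ≈ 24324 km.

24324 km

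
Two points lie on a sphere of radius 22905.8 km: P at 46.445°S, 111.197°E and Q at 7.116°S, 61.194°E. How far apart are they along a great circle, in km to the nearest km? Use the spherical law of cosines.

23205 km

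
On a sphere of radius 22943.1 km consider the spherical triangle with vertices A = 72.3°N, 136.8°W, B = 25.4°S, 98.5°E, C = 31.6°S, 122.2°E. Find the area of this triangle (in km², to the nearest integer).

Side lengths (central angles): a = 0.3784, b = 2.1515, c = 2.1712 rad; semiperimeter s = 2.3505.
By l'Huilier's theorem, tan(E/4) = √[tan(s/2) tan((s−a)/2) tan((s−b)/2) tan((s−c)/2)], giving spherical excess E = 0.7133 rad.
Area = E·R² = 0.7133 × (22943.1)² ≈ 375454098 km².

375454098 km²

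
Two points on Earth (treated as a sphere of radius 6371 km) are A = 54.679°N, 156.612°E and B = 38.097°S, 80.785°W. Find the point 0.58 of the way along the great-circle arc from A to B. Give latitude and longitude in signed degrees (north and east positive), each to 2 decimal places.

7.36°, -119.78°

Central angle δ = 2.4167 rad. Interpolating on the sphere with fraction f = 0.58:
P = [sin((1−f)δ)·A + sin(fδ)·B] / sin δ = 1.2812·A + 1.4867·B in Cartesian coordinates,
giving P = (-0.4925, -0.8608, 0.1281), i.e. latitude 7.36°, longitude -119.78°.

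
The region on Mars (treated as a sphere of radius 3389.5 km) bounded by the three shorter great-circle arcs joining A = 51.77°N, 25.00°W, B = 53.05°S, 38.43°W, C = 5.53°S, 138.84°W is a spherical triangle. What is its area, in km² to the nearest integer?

26987923 km²

Side lengths (central angles): a = 1.6019, b = 1.9014, c = 1.8400 rad; semiperimeter s = 2.6717.
By l'Huilier's theorem, tan(E/4) = √[tan(s/2) tan((s−a)/2) tan((s−b)/2) tan((s−c)/2)], giving spherical excess E = 2.3491 rad.
Area = E·R² = 2.3491 × (3389.5)² ≈ 26987923 km².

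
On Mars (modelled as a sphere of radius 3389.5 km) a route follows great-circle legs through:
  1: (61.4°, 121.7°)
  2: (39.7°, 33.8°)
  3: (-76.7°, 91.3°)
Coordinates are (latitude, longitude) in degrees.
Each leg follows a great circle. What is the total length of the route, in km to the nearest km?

10454 km

Leg 1→2: central angle 0.9590 rad, distance 3250.6 km.
Leg 2→3: central angle 2.1253 rad, distance 7203.8 km.
Total: 3250.6 + 7203.8 ≈ 10454 km.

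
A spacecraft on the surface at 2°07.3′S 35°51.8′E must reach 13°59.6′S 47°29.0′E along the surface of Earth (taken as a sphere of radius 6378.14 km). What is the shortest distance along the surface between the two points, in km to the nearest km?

Let φ₁ = -0.0370 rad, φ₂ = -0.2442 rad, and Δλ = 0.2028 rad.
cos c = sin φ₁ sin φ₂ + cos φ₁ cos φ₂ cos Δλ = (-0.0370)(-0.2418) + (0.9993)(0.9703)(0.9795) = 0.95874,
so c = arccos(0.95874) = 0.28827 rad.
Distance = R·c = 6378.14 × 0.2883 ≈ 1839 km.

1839 km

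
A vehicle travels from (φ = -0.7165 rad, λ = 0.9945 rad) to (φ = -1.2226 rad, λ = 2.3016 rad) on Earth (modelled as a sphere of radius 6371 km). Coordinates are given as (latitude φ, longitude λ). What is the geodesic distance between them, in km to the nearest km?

5205 km

Let φ₁ = -0.7165 rad, φ₂ = -1.2226 rad, and Δλ = 1.3071 rad.
cos c = sin φ₁ sin φ₂ + cos φ₁ cos φ₂ cos Δλ = (-0.6567)(-0.9400) + (0.7541)(0.3412)(0.2607) = 0.68440,
so c = arccos(0.68440) = 0.81701 rad.
Distance = R·c = 6371 × 0.8170 ≈ 5205 km.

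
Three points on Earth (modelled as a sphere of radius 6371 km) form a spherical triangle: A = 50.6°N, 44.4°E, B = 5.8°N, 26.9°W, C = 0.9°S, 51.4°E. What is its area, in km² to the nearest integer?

Side lengths (central angles): a = 1.3693, b = 0.9049, c = 1.2864 rad; semiperimeter s = 1.7803.
By l'Huilier's theorem, tan(E/4) = √[tan(s/2) tan((s−a)/2) tan((s−b)/2) tan((s−c)/2)], giving spherical excess E = 0.6901 rad.
Area = E·R² = 0.6901 × (6371)² ≈ 28012259 km².

28012259 km²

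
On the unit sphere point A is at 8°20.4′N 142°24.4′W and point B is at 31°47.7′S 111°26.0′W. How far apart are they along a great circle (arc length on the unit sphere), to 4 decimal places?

0.8703

Let φ₁ = 0.1456 rad, φ₂ = -0.5549 rad, and Δλ = 0.5406 rad.
cos c = sin φ₁ sin φ₂ + cos φ₁ cos φ₂ cos Δλ = (0.1450)(-0.5269) + (0.9894)(0.8499)(0.8574) = 0.64461,
so c = arccos(0.64461) = 0.87028 rad.
On the unit sphere the arc length equals the central angle: 0.8703.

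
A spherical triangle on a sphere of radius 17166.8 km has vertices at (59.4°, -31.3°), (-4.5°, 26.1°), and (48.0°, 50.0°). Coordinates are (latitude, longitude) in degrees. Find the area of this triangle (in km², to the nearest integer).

136341892 km²

Side lengths (central angles): a = 0.9866, b = 0.8077, c = 1.3634 rad; semiperimeter s = 1.5788.
By l'Huilier's theorem, tan(E/4) = √[tan(s/2) tan((s−a)/2) tan((s−b)/2) tan((s−c)/2)], giving spherical excess E = 0.4626 rad.
Area = E·R² = 0.4626 × (17166.8)² ≈ 136341892 km².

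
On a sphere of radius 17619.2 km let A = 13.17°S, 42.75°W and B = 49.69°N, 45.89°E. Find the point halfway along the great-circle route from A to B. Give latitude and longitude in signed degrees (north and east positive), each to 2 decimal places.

Central angle δ = 1.7303 rad. Interpolating on the sphere with fraction f = 0.5:
P = [sin((1−f)δ)·A + sin(fδ)·B] / sin δ = 0.7710·A + 0.7710·B in Cartesian coordinates,
giving P = (0.8984, -0.1515, 0.4122), i.e. latitude 24.35°, longitude -9.57°.

24.35°, -9.57°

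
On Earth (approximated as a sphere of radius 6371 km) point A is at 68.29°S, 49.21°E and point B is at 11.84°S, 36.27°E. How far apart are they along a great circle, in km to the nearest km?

6347 km

In radians: φ₁ = -1.1919, φ₂ = -0.2066, Δλ = -12.940° = -0.2258 rad.
cos c = sin φ₁ sin φ₂ + cos φ₁ cos φ₂ cos Δλ = (-0.9291)(-0.2052) + (0.3699)(0.9787)(0.9746) = 0.54347,
so c = arccos(0.54347) = 0.99623 rad.
Distance = R·c = 6371 × 0.9962 ≈ 6347 km.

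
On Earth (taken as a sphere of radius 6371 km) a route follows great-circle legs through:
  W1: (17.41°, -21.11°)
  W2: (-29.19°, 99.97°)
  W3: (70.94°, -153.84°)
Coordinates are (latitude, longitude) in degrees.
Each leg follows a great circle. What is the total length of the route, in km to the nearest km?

27563 km

Leg W1→W2: central angle 2.1846 rad, distance 13917.9 km.
Leg W2→W3: central angle 2.1418 rad, distance 13645.3 km.
Total: 13917.9 + 13645.3 ≈ 27563 km.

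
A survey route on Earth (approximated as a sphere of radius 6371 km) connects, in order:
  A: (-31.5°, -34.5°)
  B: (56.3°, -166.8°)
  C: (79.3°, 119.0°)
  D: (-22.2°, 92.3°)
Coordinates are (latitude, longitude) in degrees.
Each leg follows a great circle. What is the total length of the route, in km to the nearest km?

Leg A→B: central angle 2.4235 rad, distance 15440.3 km.
Leg B→C: central angle 0.5632 rad, distance 3588.3 km.
Leg C→D: central angle 1.7903 rad, distance 11405.7 km.
Total: 15440.3 + 3588.3 + 11405.7 ≈ 30434 km.

30434 km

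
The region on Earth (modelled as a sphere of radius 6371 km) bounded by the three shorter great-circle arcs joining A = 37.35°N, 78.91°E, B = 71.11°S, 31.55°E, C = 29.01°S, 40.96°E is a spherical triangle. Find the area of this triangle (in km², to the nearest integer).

14356794 km²

Side lengths (central angles): a = 0.7404, b = 1.3140, c = 1.9820 rad; semiperimeter s = 2.0182.
By l'Huilier's theorem, tan(E/4) = √[tan(s/2) tan((s−a)/2) tan((s−b)/2) tan((s−c)/2)], giving spherical excess E = 0.3537 rad.
Area = E·R² = 0.3537 × (6371)² ≈ 14356794 km².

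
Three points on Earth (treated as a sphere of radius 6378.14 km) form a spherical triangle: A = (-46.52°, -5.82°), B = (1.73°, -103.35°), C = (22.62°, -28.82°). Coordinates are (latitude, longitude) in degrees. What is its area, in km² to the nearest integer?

45163722 km²

Side lengths (central angles): a = 1.3101, b = 1.2602, c = 1.6831 rad; semiperimeter s = 2.1267.
By l'Huilier's theorem, tan(E/4) = √[tan(s/2) tan((s−a)/2) tan((s−b)/2) tan((s−c)/2)], giving spherical excess E = 1.1102 rad.
Area = E·R² = 1.1102 × (6378.14)² ≈ 45163722 km².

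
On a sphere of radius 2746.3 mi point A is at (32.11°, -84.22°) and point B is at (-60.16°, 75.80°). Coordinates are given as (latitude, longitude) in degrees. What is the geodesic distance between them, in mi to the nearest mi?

In radians: φ₁ = 0.5604, φ₂ = -1.0500, Δλ = 160.020° = 2.7929 rad.
cos c = sin φ₁ sin φ₂ + cos φ₁ cos φ₂ cos Δλ = (0.5315)(-0.8674) + (0.8470)(0.4976)(-0.9398) = -0.85717,
so c = arccos(-0.85717) = 2.60055 rad.
Distance = R·c = 2746.3 × 2.6005 ≈ 7142 mi.

7142 mi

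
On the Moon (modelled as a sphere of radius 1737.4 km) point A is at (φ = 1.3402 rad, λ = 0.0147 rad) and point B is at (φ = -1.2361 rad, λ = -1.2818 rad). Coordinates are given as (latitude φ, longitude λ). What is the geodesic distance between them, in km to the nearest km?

4671 km

Let φ₁ = 1.3402 rad, φ₂ = -1.2361 rad, and Δλ = -1.2965 rad.
cos c = sin φ₁ sin φ₂ + cos φ₁ cos φ₂ cos Δλ = (0.9735)(-0.9445) + (0.2286)(0.3285)(0.2709) = -0.89917,
so c = arccos(-0.89917) = 2.68867 rad.
Distance = R·c = 1737.4 × 2.6887 ≈ 4671 km.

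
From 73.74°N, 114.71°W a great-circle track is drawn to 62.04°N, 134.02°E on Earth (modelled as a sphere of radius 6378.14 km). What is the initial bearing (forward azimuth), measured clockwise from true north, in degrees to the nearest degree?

Δλ = -111.270° = -1.9420 rad.
y = sin Δλ · cos φ₂ = (-0.9319)(0.4689) = -0.4369
x = cos φ₁ sin φ₂ − sin φ₁ cos φ₂ cos Δλ = (0.2800)(0.8833) − (0.9600)(0.4689)(-0.3628) = 0.4106
θ = atan2(y, x) = -46.78°; adding 360° gives 313°.

313°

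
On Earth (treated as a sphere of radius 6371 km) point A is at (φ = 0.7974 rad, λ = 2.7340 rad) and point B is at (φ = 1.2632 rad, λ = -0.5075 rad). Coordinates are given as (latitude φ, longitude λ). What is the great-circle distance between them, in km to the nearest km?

6879 km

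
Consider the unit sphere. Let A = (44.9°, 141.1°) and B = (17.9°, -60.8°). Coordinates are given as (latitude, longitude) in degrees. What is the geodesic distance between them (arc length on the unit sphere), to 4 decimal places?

With latitudes φ₁ = 44.900°, φ₂ = 17.900° and longitude difference Δλ = 158.100°:
cos c = sin φ₁ sin φ₂ + cos φ₁ cos φ₂ cos Δλ = (0.7059)(0.3074) + (0.7083)(0.9516)(-0.9278) = -0.40846,
so c = arccos(-0.40846) = 1.99156 rad.
On the unit sphere the arc length equals the central angle: 1.9916.

1.9916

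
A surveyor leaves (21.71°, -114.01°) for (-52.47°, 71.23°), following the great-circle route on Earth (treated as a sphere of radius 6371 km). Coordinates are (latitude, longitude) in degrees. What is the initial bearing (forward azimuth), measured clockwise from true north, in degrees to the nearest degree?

With φ₁ = 0.3789, φ₂ = -0.9158, Δλ = -3.0501 rad, the forward-azimuth formula gives
θ = atan2( sin Δλ cos φ₂ , cos φ₁ sin φ₂ − sin φ₁ cos φ₂ cos Δλ ) = atan2(-0.0556, -0.5124) = -173.80°.
Adding 360° brings this into [0°, 360°): 186°.

186°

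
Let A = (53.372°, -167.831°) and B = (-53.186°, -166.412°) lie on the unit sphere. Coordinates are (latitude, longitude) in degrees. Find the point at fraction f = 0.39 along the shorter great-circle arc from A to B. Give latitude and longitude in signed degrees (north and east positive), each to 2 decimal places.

11.81°, -167.23°

The central angle between A and B is δ = 1.8599 rad.
With f = 0.39, the slerp weights are sin((1−f)δ)/sin δ = 0.9456 and sin(fδ)/sin δ = 0.6921.
Weighted sum of the unit vectors: (0.9456)·(-0.5832,-0.1258,0.8025) + (0.6921)·(-0.5824,-0.1408,-0.8006) = (-0.9546, -0.2164, 0.2047).
Converting back: φ = atan2(z, √(x²+y²)) = 11.81°, λ = atan2(y, x) = -167.23°.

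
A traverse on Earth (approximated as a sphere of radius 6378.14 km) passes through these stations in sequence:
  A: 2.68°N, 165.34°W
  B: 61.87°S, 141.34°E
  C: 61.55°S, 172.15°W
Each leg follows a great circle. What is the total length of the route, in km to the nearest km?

10874 km

Leg A→B: central angle 1.3283 rad, distance 8472.3 km.
Leg B→C: central angle 0.3765 rad, distance 2401.3 km.
Total: 8472.3 + 2401.3 ≈ 10874 km.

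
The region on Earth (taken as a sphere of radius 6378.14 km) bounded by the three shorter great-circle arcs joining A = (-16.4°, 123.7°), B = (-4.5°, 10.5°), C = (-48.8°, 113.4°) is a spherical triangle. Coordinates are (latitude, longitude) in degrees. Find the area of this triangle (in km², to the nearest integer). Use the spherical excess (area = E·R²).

26588056 km²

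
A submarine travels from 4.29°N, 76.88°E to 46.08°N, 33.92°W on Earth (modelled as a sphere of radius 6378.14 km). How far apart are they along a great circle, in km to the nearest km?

11249 km

With latitudes φ₁ = 4.290°, φ₂ = 46.080° and longitude difference Δλ = -110.800°:
cos c = sin φ₁ sin φ₂ + cos φ₁ cos φ₂ cos Δλ = (0.0748)(0.7203) + (0.9972)(0.6937)(-0.3551) = -0.19175,
so c = arccos(-0.19175) = 1.76374 rad.
Distance = R·c = 6378.14 × 1.7637 ≈ 11249 km.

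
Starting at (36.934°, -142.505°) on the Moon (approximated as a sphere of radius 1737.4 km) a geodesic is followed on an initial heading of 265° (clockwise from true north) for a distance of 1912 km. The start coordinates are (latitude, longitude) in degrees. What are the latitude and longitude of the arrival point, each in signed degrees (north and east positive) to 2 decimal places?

Angular distance δ = d/R = 1912/1737.4 = 1.10049 rad; initial bearing θ = 4.6251 rad.
sin φ₂ = sin φ₁ cos δ + cos φ₁ sin δ cos θ = (0.6009)(0.4532) + (0.7993)(0.8914)(-0.0872) = 0.2102, so φ₂ = 12.13°.
Δλ = atan2(sin θ sin δ cos φ₁, cos δ − sin φ₁ sin φ₂) = atan2(-0.7098, 0.3268) = -65.276°.
λ₂ = -142.505° − 65.276° = -207.78° → 152.22° after wrapping to (−180°, 180°].

12.13°, 152.22°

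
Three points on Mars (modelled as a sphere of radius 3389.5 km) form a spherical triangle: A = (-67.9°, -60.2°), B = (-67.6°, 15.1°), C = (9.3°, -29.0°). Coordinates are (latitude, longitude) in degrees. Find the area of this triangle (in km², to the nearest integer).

Side lengths (central angles): a = 1.4499, b = 1.4021, c = 0.4668 rad; semiperimeter s = 1.6594.
By l'Huilier's theorem, tan(E/4) = √[tan(s/2) tan((s−a)/2) tan((s−b)/2) tan((s−c)/2)], giving spherical excess E = 0.4004 rad.
Area = E·R² = 0.4004 × (3389.5)² ≈ 4600518 km².

4600518 km²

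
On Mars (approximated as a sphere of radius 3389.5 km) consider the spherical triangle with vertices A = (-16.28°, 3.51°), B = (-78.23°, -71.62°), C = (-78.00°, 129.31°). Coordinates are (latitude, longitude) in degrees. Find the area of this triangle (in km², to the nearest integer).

3306850 km²

Side lengths (central angles): a = 0.4079, b = 1.4127, c = 1.2401 rad; semiperimeter s = 1.5303.
By l'Huilier's theorem, tan(E/4) = √[tan(s/2) tan((s−a)/2) tan((s−b)/2) tan((s−c)/2)], giving spherical excess E = 0.2878 rad.
Area = E·R² = 0.2878 × (3389.5)² ≈ 3306850 km².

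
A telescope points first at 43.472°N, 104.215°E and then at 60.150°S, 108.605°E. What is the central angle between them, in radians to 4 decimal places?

With latitudes φ₁ = 43.472°, φ₂ = -60.150° and longitude difference Δλ = 4.390°:
Haversine: a = sin²(Δφ/2) + cos φ₁ cos φ₂ sin²(Δλ/2) = 0.6178 + (0.7257)(0.4977)(0.0015) = 0.61829.
Central angle c = 2·arcsin(√a) = 1.80964 rad.
So the angular separation is 1.8096 rad.

1.8096 rad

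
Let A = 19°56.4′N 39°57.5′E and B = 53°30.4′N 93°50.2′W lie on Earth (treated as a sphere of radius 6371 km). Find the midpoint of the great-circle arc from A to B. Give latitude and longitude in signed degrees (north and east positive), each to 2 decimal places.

Central angle δ = 1.6838 rad. Interpolating on the sphere with fraction f = 0.5:
P = [sin((1−f)δ)·A + sin(fδ)·B] / sin δ = 0.7507·A + 0.7507·B in Cartesian coordinates,
giving P = (0.5110, 0.0078, 0.8595), i.e. latitude 59.26°, longitude 0.87°.

59.26°, 0.87°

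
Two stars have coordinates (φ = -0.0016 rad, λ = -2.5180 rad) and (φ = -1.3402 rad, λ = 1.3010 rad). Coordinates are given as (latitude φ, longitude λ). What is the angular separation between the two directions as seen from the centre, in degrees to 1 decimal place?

In radians: φ₁ = -0.0016, φ₂ = -1.3402, Δλ = -141.187° = -2.4642 rad.
Haversine: a = sin²(Δφ/2) + cos φ₁ cos φ₂ sin²(Δλ/2) = 0.3849 + (1.0000)(0.2286)(0.8896) = 0.58827.
Central angle c = 2·arcsin(√a) = 1.74826 rad.
So the angular separation is 100.2°.

100.2°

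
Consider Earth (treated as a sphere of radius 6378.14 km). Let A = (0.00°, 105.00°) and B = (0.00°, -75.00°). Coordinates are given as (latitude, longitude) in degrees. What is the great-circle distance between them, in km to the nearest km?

20038 km

Let φ₁ = 0.0000 rad, φ₂ = 0.0000 rad, and Δλ = -3.1416 rad.
cos c = sin φ₁ sin φ₂ + cos φ₁ cos φ₂ cos Δλ = (0.0000)(0.0000) + (1.0000)(1.0000)(-1.0000) = -1.00000,
so c = arccos(-1.00000) = 3.14159 rad.
Distance = R·c = 6378.14 × 3.1416 ≈ 20038 km.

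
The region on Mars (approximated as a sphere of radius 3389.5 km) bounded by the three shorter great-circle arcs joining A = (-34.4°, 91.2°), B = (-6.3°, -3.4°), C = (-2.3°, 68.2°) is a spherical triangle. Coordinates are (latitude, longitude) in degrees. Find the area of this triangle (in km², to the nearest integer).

Side lengths (central angles): a = 1.2473, b = 0.6736, c = 1.5746 rad; semiperimeter s = 1.7477.
By l'Huilier's theorem, tan(E/4) = √[tan(s/2) tan((s−a)/2) tan((s−b)/2) tan((s−c)/2)], giving spherical excess E = 0.4999 rad.
Area = E·R² = 0.4999 × (3389.5)² ≈ 5742703 km².

5742703 km²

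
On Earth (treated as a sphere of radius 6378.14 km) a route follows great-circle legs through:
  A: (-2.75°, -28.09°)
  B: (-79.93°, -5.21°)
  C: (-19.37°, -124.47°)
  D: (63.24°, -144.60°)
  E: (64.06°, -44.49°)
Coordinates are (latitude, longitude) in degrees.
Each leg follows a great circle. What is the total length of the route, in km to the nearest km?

30908 km

Leg A→B: central angle 1.3611 rad, distance 8681.4 km.
Leg B→C: central angle 1.3223 rad, distance 8433.9 km.
Leg C→D: central angle 1.4679 rad, distance 9362.7 km.
Leg D→E: central angle 0.6945 rad, distance 4429.7 km.
Total: 8681.4 + 8433.9 + 9362.7 + 4429.7 ≈ 30908 km.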